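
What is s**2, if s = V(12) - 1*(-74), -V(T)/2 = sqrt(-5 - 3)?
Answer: 5444 - 592*I*sqrt(2) ≈ 5444.0 - 837.21*I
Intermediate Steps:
V(T) = -4*I*sqrt(2) (V(T) = -2*sqrt(-5 - 3) = -4*I*sqrt(2))
s = 74 - 4*I*sqrt(2) (s = -4*I*sqrt(2) - 1*(-74) = -4*I*sqrt(2) + 74 = 74 - 4*I*sqrt(2) ≈ 74.0 - 5.6569*I)
s**2 = (74 - 4*I*sqrt(2))**2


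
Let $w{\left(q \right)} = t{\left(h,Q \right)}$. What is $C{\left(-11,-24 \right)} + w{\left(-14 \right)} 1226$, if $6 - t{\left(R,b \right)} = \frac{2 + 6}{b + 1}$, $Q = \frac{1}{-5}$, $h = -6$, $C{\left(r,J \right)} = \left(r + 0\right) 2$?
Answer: $-4926$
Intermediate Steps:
$C{\left(r,J \right)} = 2 r$ ($C{\left(r,J \right)} = r 2 = 2 r$)
$Q = - \frac{1}{5} \approx -0.2$
$t{\left(R,b \right)} = 6 - \frac{8}{1 + b}$ ($t{\left(R,b \right)} = 6 - \frac{2 + 6}{b + 1} = 6 - \frac{8}{1 + b}$)
$w{\left(q \right)} = -4$ ($w{\left(q \right)} = \frac{2 \left(-1 + 3 \left(- \frac{1}{5}\right)\right)}{1 - \frac{1}{5}} = \frac{2 \left(-1 - \frac{3}{5}\right)}{\frac{4}{5}} = 2 \cdot \frac{5}{4} \left(- \frac{8}{5}\right) = -4$)
$C{\left(-11,-24 \right)} + w{\left(-14 \right)} 1226 = 2 \left(-11\right) - 4904 = -22 - 4904 = -4926$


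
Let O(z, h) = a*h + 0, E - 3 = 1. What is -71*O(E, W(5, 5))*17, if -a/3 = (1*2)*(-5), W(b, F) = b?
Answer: -181050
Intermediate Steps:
E = 4 (E = 3 + 1 = 4)
a = 30 (a = -3*1*2*(-5) = -6*(-5) = -3*(-10) = 30)
O(z, h) = 30*h (O(z, h) = 30*h + 0 = 30*h)
-71*O(E, W(5, 5))*17 = -2130*5*17 = -71*150*17 = -10650*17 = -181050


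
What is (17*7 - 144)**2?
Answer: 625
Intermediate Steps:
(17*7 - 144)**2 = (119 - 144)**2 = (-25)**2 = 625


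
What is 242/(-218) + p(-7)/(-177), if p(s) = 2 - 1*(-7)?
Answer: -7466/6431 ≈ -1.1609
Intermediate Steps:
p(s) = 9 (p(s) = 2 + 7 = 9)
242/(-218) + p(-7)/(-177) = 242/(-218) + 9/(-177) = 242*(-1/218) + 9*(-1/177) = -121/109 - 3/59 = -7466/6431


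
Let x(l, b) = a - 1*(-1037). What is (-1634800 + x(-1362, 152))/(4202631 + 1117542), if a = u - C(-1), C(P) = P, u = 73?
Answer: -544563/1773391 ≈ -0.30707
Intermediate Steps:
a = 74 (a = 73 - 1*(-1) = 73 + 1 = 74)
x(l, b) = 1111 (x(l, b) = 74 - 1*(-1037) = 74 + 1037 = 1111)
(-1634800 + x(-1362, 152))/(4202631 + 1117542) = (-1634800 + 1111)/(4202631 + 1117542) = -1633689/5320173 = -1633689*1/5320173 = -544563/1773391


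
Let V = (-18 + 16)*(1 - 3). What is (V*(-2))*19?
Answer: -152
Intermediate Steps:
V = 4 (V = -2*(-2) = 4)
(V*(-2))*19 = (4*(-2))*19 = -8*19 = -152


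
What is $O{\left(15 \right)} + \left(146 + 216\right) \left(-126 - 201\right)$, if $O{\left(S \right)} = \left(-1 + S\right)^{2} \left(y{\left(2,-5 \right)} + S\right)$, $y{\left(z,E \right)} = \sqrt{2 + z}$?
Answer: $-115042$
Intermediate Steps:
$O{\left(S \right)} = \left(-1 + S\right)^{2} \left(2 + S\right)$ ($O{\left(S \right)} = \left(-1 + S\right)^{2} \left(\sqrt{2 + 2} + S\right) = \left(-1 + S\right)^{2} \left(\sqrt{4} + S\right) = \left(-1 + S\right)^{2} \left(2 + S\right)$)
$O{\left(15 \right)} + \left(146 + 216\right) \left(-126 - 201\right) = \left(-1 + 15\right)^{2} \left(2 + 15\right) + \left(146 + 216\right) \left(-126 - 201\right) = 14^{2} \cdot 17 + 362 \left(-327\right) = 196 \cdot 17 - 118374 = 3332 - 118374 = -115042$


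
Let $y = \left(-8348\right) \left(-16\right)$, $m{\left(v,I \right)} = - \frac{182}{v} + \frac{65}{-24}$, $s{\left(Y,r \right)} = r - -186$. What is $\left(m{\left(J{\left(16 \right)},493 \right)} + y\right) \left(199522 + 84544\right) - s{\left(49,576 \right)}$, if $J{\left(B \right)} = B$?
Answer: $\frac{227628756779}{6} \approx 3.7938 \cdot 10^{10}$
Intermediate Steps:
$s{\left(Y,r \right)} = 186 + r$ ($s{\left(Y,r \right)} = r + 186 = 186 + r$)
$m{\left(v,I \right)} = - \frac{65}{24} - \frac{182}{v}$ ($m{\left(v,I \right)} = - \frac{182}{v} + 65 \left(- \frac{1}{24}\right) = - \frac{182}{v} - \frac{65}{24} = - \frac{65}{24} - \frac{182}{v}$)
$y = 133568$
$\left(m{\left(J{\left(16 \right)},493 \right)} + y\right) \left(199522 + 84544\right) - s{\left(49,576 \right)} = \left(\left(- \frac{65}{24} - \frac{182}{16}\right) + 133568\right) \left(199522 + 84544\right) - \left(186 + 576\right) = \left(\left(- \frac{65}{24} - \frac{91}{8}\right) + 133568\right) 284066 - 762 = \left(- \frac{169}{12} + 133568\right) 284066 - 762 = \frac{1602647}{12} \cdot 284066 - 762 = \frac{227628761351}{6} - 762 = \frac{227628756779}{6}$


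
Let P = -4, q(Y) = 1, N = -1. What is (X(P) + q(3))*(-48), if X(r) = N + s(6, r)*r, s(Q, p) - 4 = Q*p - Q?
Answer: -4992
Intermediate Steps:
s(Q, p) = 4 - Q + Q*p (s(Q, p) = 4 + (Q*p - Q) = 4 + (-Q + Q*p) = 4 - Q + Q*p)
X(r) = -1 + r*(-2 + 6*r) (X(r) = -1 + (4 - 1*6 + 6*r)*r = -1 + (4 - 6 + 6*r)*r = -1 + (-2 + 6*r)*r = -1 + r*(-2 + 6*r))
(X(P) + q(3))*(-48) = ((-1 + 2*(-4)*(-1 + 3*(-4))) + 1)*(-48) = ((-1 + 2*(-4)*(-1 - 12)) + 1)*(-48) = ((-1 + 2*(-4)*(-13)) + 1)*(-48) = ((-1 + 104) + 1)*(-48) = (103 + 1)*(-48) = 104*(-48) = -4992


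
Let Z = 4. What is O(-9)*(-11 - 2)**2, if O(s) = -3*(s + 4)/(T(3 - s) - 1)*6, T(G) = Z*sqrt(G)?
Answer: 15210/191 + 121680*sqrt(3)/191 ≈ 1183.1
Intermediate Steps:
T(G) = 4*sqrt(G)
O(s) = -18*(4 + s)/(-1 + 4*sqrt(3 - s)) (O(s) = -3*(s + 4)/(4*sqrt(3 - s) - 1)*6 = -3*(4 + s)/(-1 + 4*sqrt(3 - s))*6 = -18*(4 + s)/(-1 + 4*sqrt(3 - s)))
O(-9)*(-11 - 2)**2 = (18*(-4 - 1*(-9))/(-1 + 4*sqrt(3 - 1*(-9))))*(-11 - 2)**2 = (18*(-4 + 9)/(-1 + 4*sqrt(3 + 9)))*(-13)**2 = (18*5/(-1 + 4*sqrt(12)))*169 = (18*5/(-1 + 4*(2*sqrt(3))))*169 = (18*5/(-1 + 8*sqrt(3)))*169 = (90/(-1 + 8*sqrt(3)))*169 = 15210/(-1 + 8*sqrt(3))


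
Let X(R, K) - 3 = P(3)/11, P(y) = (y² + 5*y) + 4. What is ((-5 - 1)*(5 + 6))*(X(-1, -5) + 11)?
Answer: -1092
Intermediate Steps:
P(y) = 4 + y² + 5*y
X(R, K) = 61/11 (X(R, K) = 3 + (4 + 3² + 5*3)/11 = 3 + (4 + 9 + 15)*(1/11) = 3 + 28*(1/11) = 3 + 28/11 = 61/11)
((-5 - 1)*(5 + 6))*(X(-1, -5) + 11) = ((-5 - 1)*(5 + 6))*(61/11 + 11) = -6*11*(182/11) = -66*182/11 = -1092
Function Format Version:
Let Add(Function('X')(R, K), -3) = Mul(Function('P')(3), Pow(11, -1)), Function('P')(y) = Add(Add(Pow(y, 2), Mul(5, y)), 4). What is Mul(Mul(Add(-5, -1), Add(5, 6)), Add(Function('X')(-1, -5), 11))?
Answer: -1092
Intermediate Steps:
Function('P')(y) = Add(4, Pow(y, 2), Mul(5, y))
Function('X')(R, K) = Rational(61, 11) (Function('X')(R, K) = Add(3, Mul(Add(4, Pow(3, 2), Mul(5, 3)), Pow(11, -1))) = Add(3, Mul(Add(4, 9, 15), Rational(1, 11))) = Add(3, Mul(28, Rational(1, 11))) = Add(3, Rational(28, 11)) = Rational(61, 11))
Mul(Mul(Add(-5, -1), Add(5, 6)), Add(Function('X')(-1, -5), 11)) = Mul(Mul(Add(-5, -1), Add(5, 6)), Add(Rational(61, 11), 11)) = Mul(Mul(-6, 11), Rational(182, 11)) = Mul(-66, Rational(182, 11)) = -1092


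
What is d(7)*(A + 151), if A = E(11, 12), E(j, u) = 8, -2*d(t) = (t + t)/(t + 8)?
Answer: -371/5 ≈ -74.200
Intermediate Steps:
d(t) = -t/(8 + t) (d(t) = -(t + t)/(2*(t + 8)) = -2*t/(2*(8 + t)) = -t/(8 + t))
A = 8
d(7)*(A + 151) = (-1*7/(8 + 7))*(8 + 151) = -1*7/15*159 = -1*7*1/15*159 = -7/15*159 = -371/5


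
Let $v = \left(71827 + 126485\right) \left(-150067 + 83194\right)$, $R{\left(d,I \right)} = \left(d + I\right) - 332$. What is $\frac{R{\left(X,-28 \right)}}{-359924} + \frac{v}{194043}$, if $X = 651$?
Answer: $- \frac{1591070260409979}{23280244244} \approx -68344.0$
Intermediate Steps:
$R{\left(d,I \right)} = -332 + I + d$ ($R{\left(d,I \right)} = \left(I + d\right) - 332 = -332 + I + d$)
$v = -13261718376$ ($v = 198312 \left(-66873\right) = -13261718376$)
$\frac{R{\left(X,-28 \right)}}{-359924} + \frac{v}{194043} = \frac{-332 - 28 + 651}{-359924} - \frac{13261718376}{194043} = 291 \left(- \frac{1}{359924}\right) - \frac{4420572792}{64681} = - \frac{291}{359924} - \frac{4420572792}{64681} = - \frac{1591070260409979}{23280244244}$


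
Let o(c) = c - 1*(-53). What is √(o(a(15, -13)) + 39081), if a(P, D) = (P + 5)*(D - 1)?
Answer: √38854 ≈ 197.11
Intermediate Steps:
a(P, D) = (-1 + D)*(5 + P) (a(P, D) = (5 + P)*(-1 + D) = (-1 + D)*(5 + P))
o(c) = 53 + c (o(c) = c + 53 = 53 + c)
√(o(a(15, -13)) + 39081) = √((53 + (-5 - 1*15 + 5*(-13) - 13*15)) + 39081) = √((53 + (-5 - 15 - 65 - 195)) + 39081) = √((53 - 280) + 39081) = √(-227 + 39081) = √38854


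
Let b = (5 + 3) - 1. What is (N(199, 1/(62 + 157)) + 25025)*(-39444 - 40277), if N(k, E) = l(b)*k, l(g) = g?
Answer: -2106069378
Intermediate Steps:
b = 7 (b = 8 - 1 = 7)
N(k, E) = 7*k
(N(199, 1/(62 + 157)) + 25025)*(-39444 - 40277) = (7*199 + 25025)*(-39444 - 40277) = (1393 + 25025)*(-79721) = 26418*(-79721) = -2106069378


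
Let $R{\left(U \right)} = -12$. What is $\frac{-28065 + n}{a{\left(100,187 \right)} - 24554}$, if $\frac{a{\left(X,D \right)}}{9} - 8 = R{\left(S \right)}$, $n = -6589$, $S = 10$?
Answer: $\frac{17327}{12295} \approx 1.4093$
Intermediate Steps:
$a{\left(X,D \right)} = -36$ ($a{\left(X,D \right)} = 72 + 9 \left(-12\right) = 72 - 108 = -36$)
$\frac{-28065 + n}{a{\left(100,187 \right)} - 24554} = \frac{-28065 - 6589}{-36 - 24554} = - \frac{34654}{-24590} = \left(-34654\right) \left(- \frac{1}{24590}\right) = \frac{17327}{12295}$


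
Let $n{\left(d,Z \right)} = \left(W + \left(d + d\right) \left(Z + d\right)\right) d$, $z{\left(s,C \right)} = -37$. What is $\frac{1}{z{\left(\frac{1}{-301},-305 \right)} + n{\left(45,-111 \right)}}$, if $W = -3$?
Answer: $- \frac{1}{267472} \approx -3.7387 \cdot 10^{-6}$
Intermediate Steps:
$n{\left(d,Z \right)} = d \left(-3 + 2 d \left(Z + d\right)\right)$ ($n{\left(d,Z \right)} = \left(-3 + \left(d + d\right) \left(Z + d\right)\right) d = \left(-3 + 2 d \left(Z + d\right)\right) d = d \left(-3 + 2 d \left(Z + d\right)\right)$)
$\frac{1}{z{\left(\frac{1}{-301},-305 \right)} + n{\left(45,-111 \right)}} = \frac{1}{-37 + 45 \left(-3 + 2 \cdot 45^{2} + 2 \left(-111\right) 45\right)} = \frac{1}{-37 + 45 \left(-3 + 2 \cdot 2025 - 9990\right)} = \frac{1}{-37 + 45 \left(-3 + 4050 - 9990\right)} = \frac{1}{-37 + 45 \left(-5943\right)} = \frac{1}{-37 - 267435} = \frac{1}{-267472} = - \frac{1}{267472}$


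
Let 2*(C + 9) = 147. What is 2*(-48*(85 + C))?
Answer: -14352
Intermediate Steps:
C = 129/2 (C = -9 + (½)*147 = -9 + 147/2 = 129/2 ≈ 64.500)
2*(-48*(85 + C)) = 2*(-48*(85 + 129/2)) = 2*(-48*299/2) = 2*(-7176) = -14352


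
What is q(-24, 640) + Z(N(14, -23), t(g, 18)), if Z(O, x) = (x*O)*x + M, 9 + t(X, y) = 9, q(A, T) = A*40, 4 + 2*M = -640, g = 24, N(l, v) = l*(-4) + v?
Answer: -1282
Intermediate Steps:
N(l, v) = v - 4*l (N(l, v) = -4*l + v = v - 4*l)
M = -322 (M = -2 + (½)*(-640) = -2 - 320 = -322)
q(A, T) = 40*A
t(X, y) = 0 (t(X, y) = -9 + 9 = 0)
Z(O, x) = -322 + O*x² (Z(O, x) = (x*O)*x - 322 = (O*x)*x - 322 = O*x² - 322 = -322 + O*x²)
q(-24, 640) + Z(N(14, -23), t(g, 18)) = 40*(-24) + (-322 + (-23 - 4*14)*0²) = -960 + (-322 + (-23 - 56)*0) = -960 + (-322 - 79*0) = -960 + (-322 + 0) = -960 - 322 = -1282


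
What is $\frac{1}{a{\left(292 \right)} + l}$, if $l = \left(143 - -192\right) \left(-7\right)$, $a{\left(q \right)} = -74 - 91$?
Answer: $- \frac{1}{2510} \approx -0.00039841$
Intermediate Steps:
$a{\left(q \right)} = -165$
$l = -2345$ ($l = \left(143 + 192\right) \left(-7\right) = 335 \left(-7\right) = -2345$)
$\frac{1}{a{\left(292 \right)} + l} = \frac{1}{-165 - 2345} = \frac{1}{-2510} = - \frac{1}{2510}$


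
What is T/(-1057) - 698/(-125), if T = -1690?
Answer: 949036/132125 ≈ 7.1829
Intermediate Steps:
T/(-1057) - 698/(-125) = -1690/(-1057) - 698/(-125) = -1690*(-1/1057) - 698*(-1/125) = 1690/1057 + 698/125 = 949036/132125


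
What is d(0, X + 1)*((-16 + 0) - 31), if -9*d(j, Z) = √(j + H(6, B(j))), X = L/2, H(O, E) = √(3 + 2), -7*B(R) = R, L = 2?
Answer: 47*5^(¼)/9 ≈ 7.8090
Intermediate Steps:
B(R) = -R/7
H(O, E) = √5
X = 1 (X = 2/2 = 2*(½) = 1)
d(j, Z) = -√(j + √5)/9
d(0, X + 1)*((-16 + 0) - 31) = (-√(0 + √5)/9)*((-16 + 0) - 31) = (-5^(¼)/9)*(-16 - 31) = -5^(¼)/9*(-47) = 47*5^(¼)/9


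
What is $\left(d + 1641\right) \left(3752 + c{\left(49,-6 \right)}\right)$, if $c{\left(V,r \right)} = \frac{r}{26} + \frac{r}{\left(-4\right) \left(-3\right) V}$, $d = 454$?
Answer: $\frac{10013557395}{1274} \approx 7.8599 \cdot 10^{6}$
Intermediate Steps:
$c{\left(V,r \right)} = \frac{r}{26} + \frac{r}{12 V}$ ($c{\left(V,r \right)} = r \frac{1}{26} + \frac{r}{12 V} = \frac{r}{26} + r \frac{1}{12 V} = \frac{r}{26} + \frac{r}{12 V}$)
$\left(d + 1641\right) \left(3752 + c{\left(49,-6 \right)}\right) = \left(454 + 1641\right) \left(3752 + \left(\frac{1}{26} \left(-6\right) + \frac{1}{12} \left(-6\right) \frac{1}{49}\right)\right) = 2095 \left(3752 - \left(\frac{3}{13} + \frac{1}{2} \cdot \frac{1}{49}\right)\right) = 2095 \left(3752 - \frac{307}{1274}\right) = 2095 \cdot \frac{4779741}{1274} = \frac{10013557395}{1274}$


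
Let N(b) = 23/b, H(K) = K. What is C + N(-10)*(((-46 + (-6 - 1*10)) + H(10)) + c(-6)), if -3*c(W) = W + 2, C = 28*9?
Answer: 5528/15 ≈ 368.53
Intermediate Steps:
C = 252
c(W) = -⅔ - W/3 (c(W) = -(W + 2)/3 = -(2 + W)/3 = -⅔ - W/3)
C + N(-10)*(((-46 + (-6 - 1*10)) + H(10)) + c(-6)) = 252 + (23/(-10))*(((-46 + (-6 - 1*10)) + 10) + (-⅔ - ⅓*(-6))) = 252 + (23*(-⅒))*(((-46 + (-6 - 10)) + 10) + (-⅔ + 2)) = 252 - 23*(((-46 - 16) + 10) + 4/3)/10 = 252 - 23*((-62 + 10) + 4/3)/10 = 252 - 23*(-52 + 4/3)/10 = 252 - 23/10*(-152/3) = 252 + 1748/15 = 5528/15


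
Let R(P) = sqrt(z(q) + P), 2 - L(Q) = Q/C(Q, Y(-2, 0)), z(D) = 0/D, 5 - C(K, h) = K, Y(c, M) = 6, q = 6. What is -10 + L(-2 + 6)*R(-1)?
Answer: -10 - 2*I ≈ -10.0 - 2.0*I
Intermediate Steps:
C(K, h) = 5 - K
z(D) = 0
L(Q) = 2 - Q/(5 - Q)
R(P) = sqrt(P) (R(P) = sqrt(0 + P) = sqrt(P))
-10 + L(-2 + 6)*R(-1) = -10 + ((-10 + 3*(-2 + 6))/(-5 + (-2 + 6)))*sqrt(-1) = -10 + ((-10 + 3*4)/(-5 + 4))*I = -10 + ((-10 + 12)/(-1))*I = -10 + (-1*2)*I = -10 - 2*I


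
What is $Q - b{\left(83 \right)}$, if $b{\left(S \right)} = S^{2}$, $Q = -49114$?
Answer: $-56003$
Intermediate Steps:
$Q - b{\left(83 \right)} = -49114 - 83^{2} = -49114 - 6889 = -56003$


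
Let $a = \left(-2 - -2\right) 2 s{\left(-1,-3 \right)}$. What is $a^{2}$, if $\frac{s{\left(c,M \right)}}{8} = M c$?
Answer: $0$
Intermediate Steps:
$s{\left(c,M \right)} = 8 M c$
$a = 0$ ($a = \left(-2 - -2\right) 2 \cdot 8 \left(-3\right) \left(-1\right) = \left(-2 + 2\right) 2 \cdot 24 = 0 \cdot 2 \cdot 24 = 0 \cdot 24 = 0$)
$a^{2} = 0^{2} = 0$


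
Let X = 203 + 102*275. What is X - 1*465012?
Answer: -436759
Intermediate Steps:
X = 28253 (X = 203 + 28050 = 28253)
X - 1*465012 = 28253 - 1*465012 = 28253 - 465012 = -436759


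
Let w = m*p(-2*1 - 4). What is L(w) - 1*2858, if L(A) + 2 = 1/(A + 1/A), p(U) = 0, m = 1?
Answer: -2860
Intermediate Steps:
w = 0 (w = 1*0 = 0)
L(A) = -2 + 1/(A + 1/A)
L(w) - 1*2858 = (-2 + 0 - 2*0**2)/(1 + 0**2) - 1*2858 = (-2 + 0 - 2*0)/(1 + 0) - 2858 = (-2 + 0 + 0)/1 - 2858 = 1*(-2) - 2858 = -2 - 2858 = -2860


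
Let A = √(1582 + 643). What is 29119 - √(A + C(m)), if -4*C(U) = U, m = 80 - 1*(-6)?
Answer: 29119 - √(-86 + 20*√89)/2 ≈ 29114.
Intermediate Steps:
m = 86 (m = 80 + 6 = 86)
C(U) = -U/4
A = 5*√89 (A = √2225 = 5*√89 ≈ 47.170)
29119 - √(A + C(m)) = 29119 - √(5*√89 - ¼*86) = 29119 - √(5*√89 - 43/2) = 29119 - √(-43/2 + 5*√89)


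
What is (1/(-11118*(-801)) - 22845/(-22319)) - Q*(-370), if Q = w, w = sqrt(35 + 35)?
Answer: 203446581029/198762256242 + 370*sqrt(70) ≈ 3096.7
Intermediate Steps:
w = sqrt(70) ≈ 8.3666
Q = sqrt(70) ≈ 8.3666
(1/(-11118*(-801)) - 22845/(-22319)) - Q*(-370) = (1/(-11118*(-801)) - 22845/(-22319)) - sqrt(70)*(-370) = (-1/11118*(-1/801) - 22845*(-1/22319)) - (-370)*sqrt(70) = (1/8905518 + 22845/22319) + 370*sqrt(70) = 203446581029/198762256242 + 370*sqrt(70)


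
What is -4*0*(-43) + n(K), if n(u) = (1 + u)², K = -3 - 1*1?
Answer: 9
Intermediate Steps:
K = -4 (K = -3 - 1 = -4)
-4*0*(-43) + n(K) = -4*0*(-43) + (1 - 4)² = 0*(-43) + (-3)² = 0 + 9 = 9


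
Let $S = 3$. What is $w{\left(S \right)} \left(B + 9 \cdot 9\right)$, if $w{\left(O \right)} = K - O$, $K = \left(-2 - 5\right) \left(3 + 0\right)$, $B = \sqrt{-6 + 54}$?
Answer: $-1944 - 96 \sqrt{3} \approx -2110.3$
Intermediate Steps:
$B = 4 \sqrt{3}$ ($B = \sqrt{48} = 4 \sqrt{3} \approx 6.9282$)
$K = -21$ ($K = \left(-7\right) 3 = -21$)
$w{\left(O \right)} = -21 - O$
$w{\left(S \right)} \left(B + 9 \cdot 9\right) = \left(-21 - 3\right) \left(4 \sqrt{3} + 9 \cdot 9\right) = \left(-21 - 3\right) \left(4 \sqrt{3} + 81\right) = - 24 \left(81 + 4 \sqrt{3}\right) = -1944 - 96 \sqrt{3}$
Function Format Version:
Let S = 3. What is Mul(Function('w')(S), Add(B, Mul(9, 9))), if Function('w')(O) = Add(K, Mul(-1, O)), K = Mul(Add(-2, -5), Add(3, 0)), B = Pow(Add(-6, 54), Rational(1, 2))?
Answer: Add(-1944, Mul(-96, Pow(3, Rational(1, 2)))) ≈ -2110.3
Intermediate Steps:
B = Mul(4, Pow(3, Rational(1, 2))) (B = Pow(48, Rational(1, 2)) = Mul(4, Pow(3, Rational(1, 2))) ≈ 6.9282)
K = -21 (K = Mul(-7, 3) = -21)
Function('w')(O) = Add(-21, Mul(-1, O))
Mul(Function('w')(S), Add(B, Mul(9, 9))) = Mul(Add(-21, Mul(-1, 3)), Add(Mul(4, Pow(3, Rational(1, 2))), Mul(9, 9))) = Mul(Add(-21, -3), Add(Mul(4, Pow(3, Rational(1, 2))), 81)) = Mul(-24, Add(81, Mul(4, Pow(3, Rational(1, 2))))) = Add(-1944, Mul(-96, Pow(3, Rational(1, 2))))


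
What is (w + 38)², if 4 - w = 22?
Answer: 400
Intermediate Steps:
w = -18 (w = 4 - 1*22 = 4 - 22 = -18)
(w + 38)² = (-18 + 38)² = 20² = 400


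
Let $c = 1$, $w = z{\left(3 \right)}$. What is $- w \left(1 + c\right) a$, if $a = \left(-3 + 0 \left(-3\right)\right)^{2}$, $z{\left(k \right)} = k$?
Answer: $-54$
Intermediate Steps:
$w = 3$
$a = 9$ ($a = \left(-3 + 0\right)^{2} = \left(-3\right)^{2} = 9$)
$- w \left(1 + c\right) a = - 3 \left(1 + 1\right) 9 = - 3 \cdot 2 \cdot 9 = - 6 \cdot 9 = \left(-1\right) 54 = -54$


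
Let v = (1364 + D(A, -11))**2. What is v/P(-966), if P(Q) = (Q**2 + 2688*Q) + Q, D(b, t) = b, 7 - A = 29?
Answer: -900482/832209 ≈ -1.0820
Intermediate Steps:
A = -22 (A = 7 - 1*29 = 7 - 29 = -22)
v = 1800964 (v = (1364 - 22)**2 = 1342**2 = 1800964)
P(Q) = Q**2 + 2689*Q
v/P(-966) = 1800964/((-966*(2689 - 966))) = 1800964/((-966*1723)) = 1800964/(-1664418) = 1800964*(-1/1664418) = -900482/832209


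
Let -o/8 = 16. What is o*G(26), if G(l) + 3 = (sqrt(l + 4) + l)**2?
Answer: -89984 - 6656*sqrt(30) ≈ -1.2644e+5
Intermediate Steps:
o = -128 (o = -8*16 = -128)
G(l) = -3 + (l + sqrt(4 + l))**2 (G(l) = -3 + (sqrt(l + 4) + l)**2 = -3 + (sqrt(4 + l) + l)**2 = -3 + (l + sqrt(4 + l))**2)
o*G(26) = -128*(-3 + (26 + sqrt(4 + 26))**2) = -128*(-3 + (26 + sqrt(30))**2) = 384 - 128*(26 + sqrt(30))**2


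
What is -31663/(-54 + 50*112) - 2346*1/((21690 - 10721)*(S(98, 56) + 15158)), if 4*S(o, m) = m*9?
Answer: -663540145858/116223498377 ≈ -5.7092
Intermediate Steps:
S(o, m) = 9*m/4 (S(o, m) = (m*9)/4 = (9*m)/4 = 9*m/4)
-31663/(-54 + 50*112) - 2346*1/((21690 - 10721)*(S(98, 56) + 15158)) = -31663/(-54 + 50*112) - 2346*1/((21690 - 10721)*((9/4)*56 + 15158)) = -31663/(-54 + 5600) - 2346*1/(10969*(126 + 15158)) = -31663/5546 - 2346/(15284*10969) = -31663*1/5546 - 2346/167650196 = -31663/5546 - 2346*1/167650196 = -31663/5546 - 1173/83825098 = -663540145858/116223498377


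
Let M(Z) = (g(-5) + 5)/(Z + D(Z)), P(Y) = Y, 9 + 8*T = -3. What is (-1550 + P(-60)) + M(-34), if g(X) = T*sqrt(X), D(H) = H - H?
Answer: -54745/34 + 3*I*sqrt(5)/68 ≈ -1610.1 + 0.09865*I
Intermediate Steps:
T = -3/2 (T = -9/8 + (1/8)*(-3) = -9/8 - 3/8 = -3/2 ≈ -1.5000)
D(H) = 0
g(X) = -3*sqrt(X)/2
M(Z) = (5 - 3*I*sqrt(5)/2)/Z (M(Z) = (-3*I*sqrt(5)/2 + 5)/(Z + 0) = (-3*I*sqrt(5)/2 + 5)/Z = (5 - 3*I*sqrt(5)/2)/Z)
(-1550 + P(-60)) + M(-34) = (-1550 - 60) + (1/2)*(10 - 3*I*sqrt(5))/(-34) = -1610 + (1/2)*(-1/34)*(10 - 3*I*sqrt(5)) = -1610 + (-5/34 + 3*I*sqrt(5)/68) = -54745/34 + 3*I*sqrt(5)/68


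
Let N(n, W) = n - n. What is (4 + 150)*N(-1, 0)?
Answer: 0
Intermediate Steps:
N(n, W) = 0
(4 + 150)*N(-1, 0) = (4 + 150)*0 = 154*0 = 0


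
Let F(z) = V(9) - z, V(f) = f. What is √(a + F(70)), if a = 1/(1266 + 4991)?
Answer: 2*I*√597036683/6257 ≈ 7.8102*I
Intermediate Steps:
F(z) = 9 - z
a = 1/6257 ≈ 0.00015982
√(a + F(70)) = √(1/6257 + (9 - 1*70)) = √(1/6257 + (9 - 70)) = √(1/6257 - 61) = √(-381676/6257) = 2*I*√597036683/6257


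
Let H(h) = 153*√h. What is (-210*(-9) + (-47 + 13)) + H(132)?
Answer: 1856 + 306*√33 ≈ 3613.8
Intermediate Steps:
(-210*(-9) + (-47 + 13)) + H(132) = (-210*(-9) + (-47 + 13)) + 153*√132 = (-105*(-18) - 34) + 153*(2*√33) = (1890 - 34) + 306*√33 = 1856 + 306*√33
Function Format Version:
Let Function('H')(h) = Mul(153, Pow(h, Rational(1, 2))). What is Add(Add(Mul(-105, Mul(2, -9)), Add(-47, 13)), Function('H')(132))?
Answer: Add(1856, Mul(306, Pow(33, Rational(1, 2)))) ≈ 3613.8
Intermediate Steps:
Add(Add(Mul(-105, Mul(2, -9)), Add(-47, 13)), Function('H')(132)) = Add(Add(Mul(-105, Mul(2, -9)), Add(-47, 13)), Mul(153, Pow(132, Rational(1, 2)))) = Add(Add(Mul(-105, -18), -34), Mul(153, Mul(2, Pow(33, Rational(1, 2))))) = Add(Add(1890, -34), Mul(306, Pow(33, Rational(1, 2)))) = Add(1856, Mul(306, Pow(33, Rational(1, 2))))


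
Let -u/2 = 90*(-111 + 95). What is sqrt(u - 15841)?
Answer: I*sqrt(12961) ≈ 113.85*I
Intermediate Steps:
u = 2880 (u = -180*(-111 + 95) = -180*(-16) = -2*(-1440) = 2880)
sqrt(u - 15841) = sqrt(2880 - 15841) = sqrt(-12961) = I*sqrt(12961)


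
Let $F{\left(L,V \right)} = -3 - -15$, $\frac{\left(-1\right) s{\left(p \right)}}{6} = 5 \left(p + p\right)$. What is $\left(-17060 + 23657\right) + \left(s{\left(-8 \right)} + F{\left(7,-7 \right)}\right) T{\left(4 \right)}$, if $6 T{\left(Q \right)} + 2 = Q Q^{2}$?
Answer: $11681$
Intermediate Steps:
$T{\left(Q \right)} = - \frac{1}{3} + \frac{Q^{3}}{6}$ ($T{\left(Q \right)} = - \frac{1}{3} + \frac{Q Q^{2}}{6} = - \frac{1}{3} + \frac{Q^{3}}{6}$)
$s{\left(p \right)} = - 60 p$ ($s{\left(p \right)} = - 6 \cdot 5 \left(p + p\right) = - 6 \cdot 5 \cdot 2 p = - 6 \cdot 10 p = - 60 p$)
$F{\left(L,V \right)} = 12$ ($F{\left(L,V \right)} = -3 + 15 = 12$)
$\left(-17060 + 23657\right) + \left(s{\left(-8 \right)} + F{\left(7,-7 \right)}\right) T{\left(4 \right)} = \left(-17060 + 23657\right) + \left(\left(-60\right) \left(-8\right) + 12\right) \left(- \frac{1}{3} + \frac{4^{3}}{6}\right) = 6597 + \left(480 + 12\right) \left(- \frac{1}{3} + \frac{1}{6} \cdot 64\right) = 6597 + 492 \left(- \frac{1}{3} + \frac{32}{3}\right) = 6597 + 492 \cdot \frac{31}{3} = 6597 + 5084 = 11681$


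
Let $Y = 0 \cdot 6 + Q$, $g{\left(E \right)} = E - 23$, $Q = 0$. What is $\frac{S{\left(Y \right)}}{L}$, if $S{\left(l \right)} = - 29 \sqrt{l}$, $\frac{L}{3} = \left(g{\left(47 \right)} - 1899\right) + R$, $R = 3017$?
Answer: $0$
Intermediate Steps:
$g{\left(E \right)} = -23 + E$
$L = 3426$ ($L = 3 \left(\left(\left(-23 + 47\right) - 1899\right) + 3017\right) = 3 \left(\left(24 - 1899\right) + 3017\right) = 3 \left(-1875 + 3017\right) = 3 \cdot 1142 = 3426$)
$Y = 0$ ($Y = 0 \cdot 6 + 0 = 0 + 0 = 0$)
$\frac{S{\left(Y \right)}}{L} = \frac{\left(-29\right) \sqrt{0}}{3426} = \left(-29\right) 0 \cdot \frac{1}{3426} = 0 \cdot \frac{1}{3426} = 0$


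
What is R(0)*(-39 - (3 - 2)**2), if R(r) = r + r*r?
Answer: 0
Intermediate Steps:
R(r) = r + r**2
R(0)*(-39 - (3 - 2)**2) = (0*(1 + 0))*(-39 - (3 - 2)**2) = (0*1)*(-39 - 1*1**2) = 0*(-39 - 1*1) = 0*(-39 - 1) = 0*(-40) = 0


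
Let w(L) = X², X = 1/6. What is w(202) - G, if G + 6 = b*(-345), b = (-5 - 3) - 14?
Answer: -273023/36 ≈ -7584.0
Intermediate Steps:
X = ⅙ ≈ 0.16667
b = -22 (b = -8 - 14 = -22)
w(L) = 1/36 (w(L) = (⅙)² = 1/36)
G = 7584 (G = -6 - 22*(-345) = -6 + 7590 = 7584)
w(202) - G = 1/36 - 1*7584 = 1/36 - 7584 = -273023/36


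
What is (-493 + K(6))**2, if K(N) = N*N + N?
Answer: 203401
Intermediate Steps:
K(N) = N + N**2 (K(N) = N**2 + N = N + N**2)
(-493 + K(6))**2 = (-493 + 6*(1 + 6))**2 = (-493 + 6*7)**2 = (-493 + 42)**2 = (-451)**2 = 203401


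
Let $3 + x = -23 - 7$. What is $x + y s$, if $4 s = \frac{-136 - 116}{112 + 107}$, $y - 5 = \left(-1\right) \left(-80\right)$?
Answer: $- \frac{4194}{73} \approx -57.452$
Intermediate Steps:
$y = 85$ ($y = 5 - -80 = 5 + 80 = 85$)
$x = -33$ ($x = -3 - 30 = -33$)
$s = - \frac{21}{73}$ ($s = \frac{\left(-136 - 116\right) \frac{1}{112 + 107}}{4} = \frac{\left(-252\right) \frac{1}{219}}{4} = \frac{1}{4} \left(- \frac{84}{73}\right) = - \frac{21}{73} \approx -0.28767$)
$x + y s = -33 + 85 \left(- \frac{21}{73}\right) = -33 - \frac{1785}{73} = - \frac{4194}{73}$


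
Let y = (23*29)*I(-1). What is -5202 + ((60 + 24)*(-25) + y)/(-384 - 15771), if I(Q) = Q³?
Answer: -84035543/16155 ≈ -5201.8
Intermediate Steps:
y = -667 (y = (23*29)*(-1)³ = 667*(-1) = -667)
-5202 + ((60 + 24)*(-25) + y)/(-384 - 15771) = -5202 + ((60 + 24)*(-25) - 667)/(-384 - 15771) = -5202 + (84*(-25) - 667)/(-16155) = -5202 + (-2100 - 667)*(-1/16155) = -5202 - 2767*(-1/16155) = -5202 + 2767/16155 = -84035543/16155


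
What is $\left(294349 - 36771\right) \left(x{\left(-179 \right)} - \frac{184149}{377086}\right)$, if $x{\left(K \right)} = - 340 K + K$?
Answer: $\frac{2946920459024013}{188543} \approx 1.563 \cdot 10^{10}$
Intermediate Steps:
$x{\left(K \right)} = - 339 K$
$\left(294349 - 36771\right) \left(x{\left(-179 \right)} - \frac{184149}{377086}\right) = \left(294349 - 36771\right) \left(\left(-339\right) \left(-179\right) - \frac{184149}{377086}\right) = 257578 \left(60681 - \frac{184149}{377086}\right) = 257578 \cdot \frac{22881771417}{377086} = \frac{2946920459024013}{188543}$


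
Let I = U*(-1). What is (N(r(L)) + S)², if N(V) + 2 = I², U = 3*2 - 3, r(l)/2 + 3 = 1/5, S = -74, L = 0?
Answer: 4489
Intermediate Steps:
r(l) = -28/5 (r(l) = -6 + 2/5 = -6 + 2*(⅕) = -6 + ⅖ = -28/5)
U = 3 (U = 6 - 3 = 3)
I = -3 (I = 3*(-1) = -3)
N(V) = 7 (N(V) = -2 + (-3)² = -2 + 9 = 7)
(N(r(L)) + S)² = (7 - 74)² = (-67)² = 4489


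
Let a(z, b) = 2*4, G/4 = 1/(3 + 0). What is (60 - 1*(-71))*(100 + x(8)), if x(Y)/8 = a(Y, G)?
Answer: 21484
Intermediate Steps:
G = 4/3 (G = 4/(3 + 0) = 4/3 ≈ 1.3333)
a(z, b) = 8
x(Y) = 64 (x(Y) = 8*8 = 64)
(60 - 1*(-71))*(100 + x(8)) = (60 - 1*(-71))*(100 + 64) = (60 + 71)*164 = 131*164 = 21484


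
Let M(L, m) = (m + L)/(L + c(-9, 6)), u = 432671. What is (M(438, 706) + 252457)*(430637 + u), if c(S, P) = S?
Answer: 653851349732/3 ≈ 2.1795e+11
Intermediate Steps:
M(L, m) = (L + m)/(-9 + L) (M(L, m) = (m + L)/(L - 9) = (L + m)/(-9 + L))
(M(438, 706) + 252457)*(430637 + u) = ((438 + 706)/(-9 + 438) + 252457)*(430637 + 432671) = (1144/429 + 252457)*863308 = ((1/429)*1144 + 252457)*863308 = (8/3 + 252457)*863308 = (757379/3)*863308 = 653851349732/3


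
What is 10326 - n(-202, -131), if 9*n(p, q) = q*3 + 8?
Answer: 93319/9 ≈ 10369.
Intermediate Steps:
n(p, q) = 8/9 + q/3 (n(p, q) = (q*3 + 8)/9 = (3*q + 8)/9 = (8 + 3*q)/9 = 8/9 + q/3)
10326 - n(-202, -131) = 10326 - (8/9 + (1/3)*(-131)) = 10326 - (8/9 - 131/3) = 10326 - 1*(-385/9) = 10326 + 385/9 = 93319/9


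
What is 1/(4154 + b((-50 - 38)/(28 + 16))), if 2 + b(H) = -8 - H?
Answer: 1/4146 ≈ 0.00024120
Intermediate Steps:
b(H) = -10 - H (b(H) = -2 + (-8 - H) = -10 - H)
1/(4154 + b((-50 - 38)/(28 + 16))) = 1/(4154 + (-10 - (-50 - 38)/(28 + 16))) = 1/(4154 + (-10 - (-88)/44)) = 1/(4154 + (-10 - 1*(-2))) = 1/(4154 + (-10 + 2)) = 1/(4154 - 8) = 1/4146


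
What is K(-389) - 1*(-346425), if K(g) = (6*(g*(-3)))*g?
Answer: -2377353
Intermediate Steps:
K(g) = -18*g² (K(g) = (6*(-3*g))*g = (-18*g)*g = -18*g²)
K(-389) - 1*(-346425) = -18*(-389)² - 1*(-346425) = -18*151321 + 346425 = -2723778 + 346425 = -2377353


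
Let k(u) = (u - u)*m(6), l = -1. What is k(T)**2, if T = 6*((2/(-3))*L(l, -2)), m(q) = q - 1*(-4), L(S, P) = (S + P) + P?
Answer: 0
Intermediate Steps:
L(S, P) = S + 2*P (L(S, P) = (P + S) + P = S + 2*P)
m(q) = 4 + q (m(q) = q + 4 = 4 + q)
T = 20 (T = 6*((2/(-3))*(-1 + 2*(-2))) = 6*((2*(-1/3))*(-1 - 4)) = 6*(-2/3*(-5)) = 6*(10/3) = 20)
k(u) = 0 (k(u) = (u - u)*(4 + 6) = 0*10 = 0)
k(T)**2 = 0**2 = 0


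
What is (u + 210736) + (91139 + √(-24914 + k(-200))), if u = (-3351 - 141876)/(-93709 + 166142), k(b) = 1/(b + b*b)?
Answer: 21865566648/72433 + I*√394647725202/3980 ≈ 3.0187e+5 + 157.84*I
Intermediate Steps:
k(b) = 1/(b + b²)
u = -145227/72433 ≈ -2.0050
(u + 210736) + (91139 + √(-24914 + k(-200))) = (-145227/72433 + 210736) + (91139 + √(-24914 + 1/((-200)*(1 - 200)))) = 15264095461/72433 + (91139 + √(-24914 - 1/200/(-199))) = 15264095461/72433 + (91139 + √(-24914 - 1/200*(-1/199))) = 15264095461/72433 + (91139 + √(-24914 + 1/39800)) = 15264095461/72433 + (91139 + √(-991577199/39800)) = 15264095461/72433 + (91139 + I*√394647725202/3980) = 21865566648/72433 + I*√394647725202/3980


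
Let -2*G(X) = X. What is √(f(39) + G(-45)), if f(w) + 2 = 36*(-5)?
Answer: I*√638/2 ≈ 12.629*I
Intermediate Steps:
G(X) = -X/2
f(w) = -182 (f(w) = -2 + 36*(-5) = -2 - 180 = -182)
√(f(39) + G(-45)) = √(-182 - ½*(-45)) = √(-182 + 45/2) = √(-319/2) = I*√638/2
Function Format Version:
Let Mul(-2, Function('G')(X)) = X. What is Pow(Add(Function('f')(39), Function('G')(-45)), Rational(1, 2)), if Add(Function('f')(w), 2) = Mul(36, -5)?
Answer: Mul(Rational(1, 2), I, Pow(638, Rational(1, 2))) ≈ Mul(12.629, I)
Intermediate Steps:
Function('G')(X) = Mul(Rational(-1, 2), X)
Function('f')(w) = -182 (Function('f')(w) = Add(-2, Mul(36, -5)) = Add(-2, -180) = -182)
Pow(Add(Function('f')(39), Function('G')(-45)), Rational(1, 2)) = Pow(Add(-182, Mul(Rational(-1, 2), -45)), Rational(1, 2)) = Pow(Add(-182, Rational(45, 2)), Rational(1, 2)) = Pow(Rational(-319, 2), Rational(1, 2)) = Mul(Rational(1, 2), I, Pow(638, Rational(1, 2)))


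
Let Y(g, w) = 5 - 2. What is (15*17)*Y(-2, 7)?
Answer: 765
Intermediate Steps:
Y(g, w) = 3
(15*17)*Y(-2, 7) = (15*17)*3 = 255*3 = 765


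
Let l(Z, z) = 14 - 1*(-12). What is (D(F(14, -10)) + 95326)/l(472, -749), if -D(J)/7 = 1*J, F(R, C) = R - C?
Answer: 47579/13 ≈ 3659.9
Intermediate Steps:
l(Z, z) = 26 (l(Z, z) = 14 + 12 = 26)
D(J) = -7*J
(D(F(14, -10)) + 95326)/l(472, -749) = (-7*(14 - 1*(-10)) + 95326)/26 = (-7*(14 + 10) + 95326)*(1/26) = (-7*24 + 95326)*(1/26) = (-168 + 95326)*(1/26) = 95158*(1/26) = 47579/13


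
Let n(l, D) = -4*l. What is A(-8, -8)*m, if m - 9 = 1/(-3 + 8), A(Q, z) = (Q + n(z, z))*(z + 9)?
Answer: 1104/5 ≈ 220.80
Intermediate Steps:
A(Q, z) = (9 + z)*(Q - 4*z) (A(Q, z) = (Q - 4*z)*(z + 9) = (Q - 4*z)*(9 + z) = (9 + z)*(Q - 4*z))
m = 46/5 (m = 9 + 1/(-3 + 8) = 9 + 1/5 = 9 + ⅕ = 46/5 ≈ 9.2000)
A(-8, -8)*m = (-36*(-8) - 4*(-8)² + 9*(-8) - 8*(-8))*(46/5) = (288 - 4*64 - 72 + 64)*(46/5) = (288 - 256 - 72 + 64)*(46/5) = 24*(46/5) = 1104/5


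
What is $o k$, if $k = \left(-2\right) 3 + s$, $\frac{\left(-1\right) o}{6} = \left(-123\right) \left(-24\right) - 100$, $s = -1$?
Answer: $119784$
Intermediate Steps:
$o = -17112$ ($o = - 6 \left(\left(-123\right) \left(-24\right) - 100\right) = - 6 \left(2952 - 100\right) = \left(-6\right) 2852 = -17112$)
$k = -7$ ($k = \left(-2\right) 3 - 1 = -6 - 1 = -7$)
$o k = \left(-17112\right) \left(-7\right) = 119784$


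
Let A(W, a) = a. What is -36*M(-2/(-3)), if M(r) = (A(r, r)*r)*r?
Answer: -32/3 ≈ -10.667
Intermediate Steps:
M(r) = r³ (M(r) = (r*r)*r = r²*r = r³)
-36*M(-2/(-3)) = -36*(-2/(-3))³ = -36*(-2*(-⅓))³ = -36*(⅔)³ = -36*8/27 = -32/3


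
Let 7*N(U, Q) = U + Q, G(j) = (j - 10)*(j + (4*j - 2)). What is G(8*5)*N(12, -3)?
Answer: 53460/7 ≈ 7637.1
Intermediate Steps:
G(j) = (-10 + j)*(-2 + 5*j) (G(j) = (-10 + j)*(j + (-2 + 4*j)) = (-10 + j)*(-2 + 5*j))
N(U, Q) = Q/7 + U/7 (N(U, Q) = (U + Q)/7 = (Q + U)/7 = Q/7 + U/7)
G(8*5)*N(12, -3) = (20 - 416*5 + 5*(8*5)²)*((⅐)*(-3) + (⅐)*12) = (20 - 52*40 + 5*40²)*(-3/7 + 12/7) = (20 - 2080 + 5*1600)*(9/7) = (20 - 2080 + 8000)*(9/7) = 5940*(9/7) = 53460/7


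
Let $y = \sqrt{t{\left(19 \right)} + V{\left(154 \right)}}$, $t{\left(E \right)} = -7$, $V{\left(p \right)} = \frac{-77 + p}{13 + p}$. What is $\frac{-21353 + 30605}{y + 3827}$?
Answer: $\frac{5913036468}{2445871235} - \frac{18504 i \sqrt{45591}}{2445871235} \approx 2.4176 - 0.0016154 i$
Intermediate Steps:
$V{\left(p \right)} = \frac{-77 + p}{13 + p}$
$y = \frac{2 i \sqrt{45591}}{167}$ ($y = \sqrt{-7 + \frac{-77 + 154}{13 + 154}} = \sqrt{-7 + \frac{1}{167} \cdot 77} = \sqrt{-7 + \frac{77}{167}} = \sqrt{- \frac{1092}{167}} = \frac{2 i \sqrt{45591}}{167} \approx 2.5571 i$)
$\frac{-21353 + 30605}{y + 3827} = \frac{-21353 + 30605}{\frac{2 i \sqrt{45591}}{167} + 3827} = \frac{9252}{3827 + \frac{2 i \sqrt{45591}}{167}}$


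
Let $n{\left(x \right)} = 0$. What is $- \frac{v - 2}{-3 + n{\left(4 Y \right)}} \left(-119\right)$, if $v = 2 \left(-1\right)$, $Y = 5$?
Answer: $\frac{476}{3} \approx 158.67$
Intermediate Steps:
$v = -2$
$- \frac{v - 2}{-3 + n{\left(4 Y \right)}} \left(-119\right) = - \frac{-2 - 2}{-3 + 0} \left(-119\right) = - - \frac{4}{-3} \left(-119\right) = - \left(-4\right) \left(- \frac{1}{3}\right) \left(-119\right) = - \frac{4 \left(-119\right)}{3} = \left(-1\right) \left(- \frac{476}{3}\right) = \frac{476}{3}$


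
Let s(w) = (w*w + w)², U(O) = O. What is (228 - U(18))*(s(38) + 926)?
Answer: 461422500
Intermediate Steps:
s(w) = (w + w²)² (s(w) = (w² + w)² = (w + w²)²)
(228 - U(18))*(s(38) + 926) = (228 - 1*18)*(38²*(1 + 38)² + 926) = (228 - 18)*(1444*39² + 926) = 210*(1444*1521 + 926) = 210*(2196324 + 926) = 210*2197250 = 461422500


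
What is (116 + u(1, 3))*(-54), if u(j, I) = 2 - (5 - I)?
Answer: -6264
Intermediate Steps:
u(j, I) = -3 + I (u(j, I) = 2 + (-5 + I) = -3 + I)
(116 + u(1, 3))*(-54) = (116 + (-3 + 3))*(-54) = (116 + 0)*(-54) = 116*(-54) = -6264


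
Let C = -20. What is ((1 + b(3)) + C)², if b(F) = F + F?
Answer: 169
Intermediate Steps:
b(F) = 2*F
((1 + b(3)) + C)² = ((1 + 2*3) - 20)² = ((1 + 6) - 20)² = (7 - 20)² = (-13)² = 169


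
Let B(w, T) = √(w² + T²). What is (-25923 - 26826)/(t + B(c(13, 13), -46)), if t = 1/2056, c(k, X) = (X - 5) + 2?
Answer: 108451944/9367333375 - 445954393728*√554/9367333375 ≈ -1120.5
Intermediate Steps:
c(k, X) = -3 + X (c(k, X) = (-5 + X) + 2 = -3 + X)
B(w, T) = √(T² + w²)
t = 1/2056 ≈ 0.00048638
(-25923 - 26826)/(t + B(c(13, 13), -46)) = (-25923 - 26826)/(1/2056 + √((-46)² + (-3 + 13)²)) = -52749/(1/2056 + √(2116 + 10²)) = -52749/(1/2056 + √(2116 + 100)) = -52749/(1/2056 + √2216) = -52749/(1/2056 + 2*√554)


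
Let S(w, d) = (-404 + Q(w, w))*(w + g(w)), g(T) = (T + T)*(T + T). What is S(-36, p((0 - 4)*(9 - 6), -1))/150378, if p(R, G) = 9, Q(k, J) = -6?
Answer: -351780/25063 ≈ -14.036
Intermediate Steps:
g(T) = 4*T² (g(T) = (2*T)*(2*T) = 4*T²)
S(w, d) = -1640*w² - 410*w (S(w, d) = (-404 - 6)*(w + 4*w²) = -410*(w + 4*w²) = -1640*w² - 410*w)
S(-36, p((0 - 4)*(9 - 6), -1))/150378 = (410*(-36)*(-1 - 4*(-36)))/150378 = (410*(-36)*(-1 + 144))*(1/150378) = (410*(-36)*143)*(1/150378) = -2110680*1/150378 = -351780/25063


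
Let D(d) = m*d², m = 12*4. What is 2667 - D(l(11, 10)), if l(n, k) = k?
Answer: -2133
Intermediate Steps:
m = 48
D(d) = 48*d²
2667 - D(l(11, 10)) = 2667 - 48*10² = 2667 - 48*100 = 2667 - 1*4800 = 2667 - 4800 = -2133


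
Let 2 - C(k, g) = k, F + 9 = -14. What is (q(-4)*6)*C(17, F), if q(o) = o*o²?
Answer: 5760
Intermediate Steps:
F = -23 (F = -9 - 14 = -23)
C(k, g) = 2 - k
q(o) = o³
(q(-4)*6)*C(17, F) = ((-4)³*6)*(2 - 1*17) = (-64*6)*(2 - 17) = -384*(-15) = 5760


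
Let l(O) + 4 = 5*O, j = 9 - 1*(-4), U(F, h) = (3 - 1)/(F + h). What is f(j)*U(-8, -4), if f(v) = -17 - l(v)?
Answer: 13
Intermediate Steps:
U(F, h) = 2/(F + h)
j = 13 (j = 9 + 4 = 13)
l(O) = -4 + 5*O
f(v) = -13 - 5*v (f(v) = -17 - (-4 + 5*v) = -17 + (4 - 5*v) = -13 - 5*v)
f(j)*U(-8, -4) = (-13 - 5*13)*(2/(-8 - 4)) = (-13 - 65)*(2/(-12)) = -156*(-1)/12 = -78*(-⅙) = 13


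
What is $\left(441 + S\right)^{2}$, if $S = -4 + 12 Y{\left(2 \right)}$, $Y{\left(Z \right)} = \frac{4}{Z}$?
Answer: $212521$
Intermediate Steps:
$S = 20$ ($S = -4 + 12 \cdot \frac{4}{2} = -4 + 12 \cdot 4 \cdot \frac{1}{2} = -4 + 12 \cdot 2 = -4 + 24 = 20$)
$\left(441 + S\right)^{2} = \left(441 + 20\right)^{2} = 461^{2} = 212521$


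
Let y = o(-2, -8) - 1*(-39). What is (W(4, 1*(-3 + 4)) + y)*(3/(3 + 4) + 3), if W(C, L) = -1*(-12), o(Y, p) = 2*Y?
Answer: 1128/7 ≈ 161.14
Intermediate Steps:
W(C, L) = 12
y = 35 (y = 2*(-2) - 1*(-39) = -4 + 39 = 35)
(W(4, 1*(-3 + 4)) + y)*(3/(3 + 4) + 3) = (12 + 35)*(3/(3 + 4) + 3) = 47*(3/7 + 3) = 47*(24/7) = 1128/7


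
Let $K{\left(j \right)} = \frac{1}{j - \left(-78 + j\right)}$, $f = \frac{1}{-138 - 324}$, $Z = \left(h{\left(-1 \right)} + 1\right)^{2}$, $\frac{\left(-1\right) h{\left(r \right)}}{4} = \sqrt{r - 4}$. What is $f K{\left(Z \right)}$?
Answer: $- \frac{1}{36036} \approx -2.775 \cdot 10^{-5}$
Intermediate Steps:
$h{\left(r \right)} = - 4 \sqrt{-4 + r}$ ($h{\left(r \right)} = - 4 \sqrt{r - 4} = - 4 \sqrt{-4 + r}$)
$Z = \left(1 - 4 i \sqrt{5}\right)^{2}$ ($Z = \left(- 4 \sqrt{-4 - 1} + 1\right)^{2} = \left(- 4 \sqrt{-5} + 1\right)^{2} = \left(- 4 i \sqrt{5} + 1\right)^{2} = \left(1 - 4 i \sqrt{5}\right)^{2} \approx -79.0 - 17.889 i$)
$f = - \frac{1}{462}$ ($f = \frac{1}{-462} = - \frac{1}{462} \approx -0.0021645$)
$K{\left(j \right)} = \frac{1}{78}$
$f K{\left(Z \right)} = \left(- \frac{1}{462}\right) \frac{1}{78} = - \frac{1}{36036}$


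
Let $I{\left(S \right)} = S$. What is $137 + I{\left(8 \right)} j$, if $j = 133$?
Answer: $1201$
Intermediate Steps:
$137 + I{\left(8 \right)} j = 137 + 8 \cdot 133 = 137 + 1064 = 1201$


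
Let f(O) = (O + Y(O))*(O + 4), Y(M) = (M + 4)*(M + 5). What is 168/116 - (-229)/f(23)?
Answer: 890027/609957 ≈ 1.4592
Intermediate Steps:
Y(M) = (4 + M)*(5 + M)
f(O) = (4 + O)*(20 + O² + 10*O) (f(O) = (O + (20 + O² + 9*O))*(O + 4) = (20 + O² + 10*O)*(4 + O) = (4 + O)*(20 + O² + 10*O))
168/116 - (-229)/f(23) = 168/116 - (-229)/(80 + 23³ + 14*23² + 60*23) = 168*(1/116) - (-229)/(80 + 12167 + 14*529 + 1380) = 42/29 - (-229)/(80 + 12167 + 7406 + 1380) = 42/29 - (-229)/21033 = 42/29 - 1*(-229/21033) = 42/29 + 229/21033 = 890027/609957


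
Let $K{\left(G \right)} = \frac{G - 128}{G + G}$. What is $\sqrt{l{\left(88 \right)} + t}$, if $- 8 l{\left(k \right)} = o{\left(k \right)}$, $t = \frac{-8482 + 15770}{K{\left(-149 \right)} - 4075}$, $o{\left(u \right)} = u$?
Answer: $\frac{i \sqrt{42744804131}}{57813} \approx 3.5762 i$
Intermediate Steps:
$K{\left(G \right)} = \frac{-128 + G}{2 G}$
$t = - \frac{2171824}{1214073}$ ($t = \frac{-8482 + 15770}{\frac{-128 - 149}{2 \left(-149\right)} - 4075} = \frac{7288}{\frac{1}{2} \left(- \frac{1}{149}\right) \left(-277\right) - 4075} = \frac{7288}{\frac{277}{298} - 4075} = \frac{7288}{- \frac{1214073}{298}} = 7288 \left(- \frac{298}{1214073}\right) = - \frac{2171824}{1214073} \approx -1.7889$)
$l{\left(k \right)} = - \frac{k}{8}$
$\sqrt{l{\left(88 \right)} + t} = \sqrt{\left(- \frac{1}{8}\right) 88 - \frac{2171824}{1214073}} = \sqrt{-11 - \frac{2171824}{1214073}} = \sqrt{- \frac{15526627}{1214073}} = \frac{i \sqrt{42744804131}}{57813}$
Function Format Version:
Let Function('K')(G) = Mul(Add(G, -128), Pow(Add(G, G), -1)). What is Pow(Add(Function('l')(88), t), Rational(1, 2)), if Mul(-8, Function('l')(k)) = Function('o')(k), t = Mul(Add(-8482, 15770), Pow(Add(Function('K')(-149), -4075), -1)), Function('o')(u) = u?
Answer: Mul(Rational(1, 57813), I, Pow(42744804131, Rational(1, 2))) ≈ Mul(3.5762, I)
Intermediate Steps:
Function('K')(G) = Mul(Rational(1, 2), Pow(G, -1), Add(-128, G)) (Function('K')(G) = Mul(Add(-128, G), Pow(Mul(2, G), -1)) = Mul(Add(-128, G), Mul(Rational(1, 2), Pow(G, -1))) = Mul(Rational(1, 2), Pow(G, -1), Add(-128, G)))
t = Rational(-2171824, 1214073) (t = Mul(Add(-8482, 15770), Pow(Add(Mul(Rational(1, 2), Pow(-149, -1), Add(-128, -149)), -4075), -1)) = Mul(7288, Pow(Add(Mul(Rational(1, 2), Rational(-1, 149), -277), -4075), -1)) = Mul(7288, Pow(Add(Rational(277, 298), -4075), -1)) = Mul(7288, Pow(Rational(-1214073, 298), -1)) = Mul(7288, Rational(-298, 1214073)) = Rational(-2171824, 1214073) ≈ -1.7889)
Function('l')(k) = Mul(Rational(-1, 8), k)
Pow(Add(Function('l')(88), t), Rational(1, 2)) = Pow(Add(Mul(Rational(-1, 8), 88), Rational(-2171824, 1214073)), Rational(1, 2)) = Pow(Add(-11, Rational(-2171824, 1214073)), Rational(1, 2)) = Pow(Rational(-15526627, 1214073), Rational(1, 2)) = Mul(Rational(1, 57813), I, Pow(42744804131, Rational(1, 2)))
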